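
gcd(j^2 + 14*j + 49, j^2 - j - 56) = j + 7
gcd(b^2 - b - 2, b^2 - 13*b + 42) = 1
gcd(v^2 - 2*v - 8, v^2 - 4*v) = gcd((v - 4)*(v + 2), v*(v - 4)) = v - 4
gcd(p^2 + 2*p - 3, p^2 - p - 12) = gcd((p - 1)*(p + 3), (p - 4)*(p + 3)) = p + 3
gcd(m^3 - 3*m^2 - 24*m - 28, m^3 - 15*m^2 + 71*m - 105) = m - 7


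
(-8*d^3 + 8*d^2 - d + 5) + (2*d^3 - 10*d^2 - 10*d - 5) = -6*d^3 - 2*d^2 - 11*d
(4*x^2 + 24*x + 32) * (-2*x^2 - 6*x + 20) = -8*x^4 - 72*x^3 - 128*x^2 + 288*x + 640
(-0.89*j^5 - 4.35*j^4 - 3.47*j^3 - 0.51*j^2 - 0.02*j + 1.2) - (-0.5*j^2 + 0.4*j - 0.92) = -0.89*j^5 - 4.35*j^4 - 3.47*j^3 - 0.01*j^2 - 0.42*j + 2.12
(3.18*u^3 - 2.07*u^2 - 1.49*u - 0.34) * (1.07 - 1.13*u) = -3.5934*u^4 + 5.7417*u^3 - 0.5312*u^2 - 1.2101*u - 0.3638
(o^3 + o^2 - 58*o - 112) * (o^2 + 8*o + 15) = o^5 + 9*o^4 - 35*o^3 - 561*o^2 - 1766*o - 1680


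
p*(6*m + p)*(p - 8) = 6*m*p^2 - 48*m*p + p^3 - 8*p^2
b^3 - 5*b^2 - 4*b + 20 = (b - 5)*(b - 2)*(b + 2)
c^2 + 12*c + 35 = (c + 5)*(c + 7)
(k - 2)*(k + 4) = k^2 + 2*k - 8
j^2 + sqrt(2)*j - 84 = (j - 6*sqrt(2))*(j + 7*sqrt(2))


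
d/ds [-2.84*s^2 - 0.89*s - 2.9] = -5.68*s - 0.89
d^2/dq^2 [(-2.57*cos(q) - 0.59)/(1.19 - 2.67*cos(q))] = (12.371712*sin(q)^2 - 5.513984*cos(q) + 12.371712)/(19.034163*cos(q)^3 - 25.450173*cos(q)^2 + 11.342961*cos(q) - 1.685159)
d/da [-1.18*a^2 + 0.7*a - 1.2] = 0.7 - 2.36*a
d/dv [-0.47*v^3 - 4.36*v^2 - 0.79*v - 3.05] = -1.41*v^2 - 8.72*v - 0.79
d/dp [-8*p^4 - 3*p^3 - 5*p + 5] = -32*p^3 - 9*p^2 - 5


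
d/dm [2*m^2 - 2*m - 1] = 4*m - 2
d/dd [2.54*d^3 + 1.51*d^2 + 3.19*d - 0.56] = 7.62*d^2 + 3.02*d + 3.19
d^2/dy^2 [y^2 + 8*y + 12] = 2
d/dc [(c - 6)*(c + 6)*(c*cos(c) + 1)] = -c^3*sin(c) + 3*c^2*cos(c) + 36*c*sin(c) + 2*c - 36*cos(c)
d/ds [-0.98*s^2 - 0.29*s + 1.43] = -1.96*s - 0.29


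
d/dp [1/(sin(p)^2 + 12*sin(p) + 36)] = -2*cos(p)/(sin(p) + 6)^3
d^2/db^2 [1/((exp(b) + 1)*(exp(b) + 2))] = (4*exp(3*b) + 9*exp(2*b) + exp(b) - 6)*exp(b)/(exp(6*b) + 9*exp(5*b) + 33*exp(4*b) + 63*exp(3*b) + 66*exp(2*b) + 36*exp(b) + 8)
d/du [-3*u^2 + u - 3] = 1 - 6*u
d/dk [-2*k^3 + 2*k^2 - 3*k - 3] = -6*k^2 + 4*k - 3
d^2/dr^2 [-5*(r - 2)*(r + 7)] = -10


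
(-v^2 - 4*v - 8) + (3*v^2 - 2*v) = 2*v^2 - 6*v - 8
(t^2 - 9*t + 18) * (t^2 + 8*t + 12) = t^4 - t^3 - 42*t^2 + 36*t + 216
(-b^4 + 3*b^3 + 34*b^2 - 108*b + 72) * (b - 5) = -b^5 + 8*b^4 + 19*b^3 - 278*b^2 + 612*b - 360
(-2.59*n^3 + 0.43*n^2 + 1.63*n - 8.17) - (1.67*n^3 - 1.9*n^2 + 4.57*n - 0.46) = -4.26*n^3 + 2.33*n^2 - 2.94*n - 7.71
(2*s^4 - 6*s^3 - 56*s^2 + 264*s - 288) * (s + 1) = 2*s^5 - 4*s^4 - 62*s^3 + 208*s^2 - 24*s - 288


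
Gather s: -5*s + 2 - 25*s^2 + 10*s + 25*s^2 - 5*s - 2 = 0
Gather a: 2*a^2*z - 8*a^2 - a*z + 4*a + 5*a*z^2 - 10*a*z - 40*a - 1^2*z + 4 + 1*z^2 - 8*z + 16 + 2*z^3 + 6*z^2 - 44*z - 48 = a^2*(2*z - 8) + a*(5*z^2 - 11*z - 36) + 2*z^3 + 7*z^2 - 53*z - 28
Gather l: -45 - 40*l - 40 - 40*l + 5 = -80*l - 80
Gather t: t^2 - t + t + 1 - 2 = t^2 - 1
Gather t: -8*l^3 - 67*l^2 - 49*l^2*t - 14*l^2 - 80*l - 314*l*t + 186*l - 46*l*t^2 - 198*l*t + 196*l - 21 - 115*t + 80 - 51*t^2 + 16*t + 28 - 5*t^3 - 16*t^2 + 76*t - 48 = -8*l^3 - 81*l^2 + 302*l - 5*t^3 + t^2*(-46*l - 67) + t*(-49*l^2 - 512*l - 23) + 39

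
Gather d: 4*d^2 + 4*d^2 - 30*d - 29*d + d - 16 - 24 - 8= 8*d^2 - 58*d - 48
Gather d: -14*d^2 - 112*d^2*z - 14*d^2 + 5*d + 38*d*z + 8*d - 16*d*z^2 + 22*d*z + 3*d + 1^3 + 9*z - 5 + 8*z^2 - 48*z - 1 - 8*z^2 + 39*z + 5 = d^2*(-112*z - 28) + d*(-16*z^2 + 60*z + 16)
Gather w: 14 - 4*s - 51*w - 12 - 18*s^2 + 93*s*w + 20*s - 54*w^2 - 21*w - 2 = -18*s^2 + 16*s - 54*w^2 + w*(93*s - 72)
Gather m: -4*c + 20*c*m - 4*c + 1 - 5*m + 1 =-8*c + m*(20*c - 5) + 2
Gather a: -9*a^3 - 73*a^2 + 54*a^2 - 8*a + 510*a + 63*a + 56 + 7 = -9*a^3 - 19*a^2 + 565*a + 63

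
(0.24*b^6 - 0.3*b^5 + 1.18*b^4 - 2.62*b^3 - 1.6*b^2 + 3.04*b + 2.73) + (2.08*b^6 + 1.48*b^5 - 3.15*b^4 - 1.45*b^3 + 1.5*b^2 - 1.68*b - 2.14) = 2.32*b^6 + 1.18*b^5 - 1.97*b^4 - 4.07*b^3 - 0.1*b^2 + 1.36*b + 0.59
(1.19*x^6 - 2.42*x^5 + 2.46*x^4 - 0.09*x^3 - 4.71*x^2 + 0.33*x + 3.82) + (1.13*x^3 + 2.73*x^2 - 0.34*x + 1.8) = 1.19*x^6 - 2.42*x^5 + 2.46*x^4 + 1.04*x^3 - 1.98*x^2 - 0.01*x + 5.62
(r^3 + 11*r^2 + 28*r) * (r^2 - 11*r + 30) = r^5 - 63*r^3 + 22*r^2 + 840*r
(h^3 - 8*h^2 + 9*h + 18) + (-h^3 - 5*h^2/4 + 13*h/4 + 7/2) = -37*h^2/4 + 49*h/4 + 43/2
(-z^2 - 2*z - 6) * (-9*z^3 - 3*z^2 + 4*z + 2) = 9*z^5 + 21*z^4 + 56*z^3 + 8*z^2 - 28*z - 12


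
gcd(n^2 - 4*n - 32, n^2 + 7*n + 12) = n + 4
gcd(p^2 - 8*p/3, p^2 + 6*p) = p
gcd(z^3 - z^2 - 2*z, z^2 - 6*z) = z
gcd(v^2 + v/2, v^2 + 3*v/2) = v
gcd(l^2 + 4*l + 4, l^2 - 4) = l + 2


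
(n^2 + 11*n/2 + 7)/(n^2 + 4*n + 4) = (n + 7/2)/(n + 2)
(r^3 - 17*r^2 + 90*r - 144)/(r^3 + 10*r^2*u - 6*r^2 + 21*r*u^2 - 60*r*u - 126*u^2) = (r^2 - 11*r + 24)/(r^2 + 10*r*u + 21*u^2)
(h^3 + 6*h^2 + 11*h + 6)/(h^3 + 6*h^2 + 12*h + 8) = (h^2 + 4*h + 3)/(h^2 + 4*h + 4)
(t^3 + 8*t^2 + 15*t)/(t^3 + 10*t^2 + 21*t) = (t + 5)/(t + 7)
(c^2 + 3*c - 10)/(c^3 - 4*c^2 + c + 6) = (c + 5)/(c^2 - 2*c - 3)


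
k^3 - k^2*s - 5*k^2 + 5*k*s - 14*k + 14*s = (k - 7)*(k + 2)*(k - s)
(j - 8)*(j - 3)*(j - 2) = j^3 - 13*j^2 + 46*j - 48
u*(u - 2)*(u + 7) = u^3 + 5*u^2 - 14*u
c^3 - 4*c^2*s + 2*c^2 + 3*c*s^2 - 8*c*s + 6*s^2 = (c + 2)*(c - 3*s)*(c - s)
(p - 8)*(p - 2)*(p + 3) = p^3 - 7*p^2 - 14*p + 48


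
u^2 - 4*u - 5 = (u - 5)*(u + 1)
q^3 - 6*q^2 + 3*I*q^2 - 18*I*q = q*(q - 6)*(q + 3*I)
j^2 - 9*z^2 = (j - 3*z)*(j + 3*z)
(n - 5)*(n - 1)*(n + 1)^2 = n^4 - 4*n^3 - 6*n^2 + 4*n + 5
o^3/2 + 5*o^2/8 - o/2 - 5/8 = (o/2 + 1/2)*(o - 1)*(o + 5/4)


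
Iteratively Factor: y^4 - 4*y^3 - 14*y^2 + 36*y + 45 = (y - 3)*(y^3 - y^2 - 17*y - 15) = (y - 3)*(y + 3)*(y^2 - 4*y - 5) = (y - 3)*(y + 1)*(y + 3)*(y - 5)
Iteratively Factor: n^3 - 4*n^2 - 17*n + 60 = (n - 3)*(n^2 - n - 20) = (n - 5)*(n - 3)*(n + 4)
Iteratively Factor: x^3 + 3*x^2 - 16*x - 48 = (x + 4)*(x^2 - x - 12) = (x + 3)*(x + 4)*(x - 4)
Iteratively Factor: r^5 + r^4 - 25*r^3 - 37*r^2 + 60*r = (r - 5)*(r^4 + 6*r^3 + 5*r^2 - 12*r) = r*(r - 5)*(r^3 + 6*r^2 + 5*r - 12) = r*(r - 5)*(r - 1)*(r^2 + 7*r + 12) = r*(r - 5)*(r - 1)*(r + 4)*(r + 3)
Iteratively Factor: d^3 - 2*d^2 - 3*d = (d - 3)*(d^2 + d) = (d - 3)*(d + 1)*(d)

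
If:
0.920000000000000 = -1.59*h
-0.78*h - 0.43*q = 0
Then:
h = -0.58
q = 1.05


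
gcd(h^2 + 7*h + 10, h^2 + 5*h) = h + 5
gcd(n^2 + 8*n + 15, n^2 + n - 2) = 1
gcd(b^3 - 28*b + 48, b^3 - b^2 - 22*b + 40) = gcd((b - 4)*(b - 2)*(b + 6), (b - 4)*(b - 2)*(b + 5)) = b^2 - 6*b + 8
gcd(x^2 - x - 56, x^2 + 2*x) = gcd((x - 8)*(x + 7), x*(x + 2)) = 1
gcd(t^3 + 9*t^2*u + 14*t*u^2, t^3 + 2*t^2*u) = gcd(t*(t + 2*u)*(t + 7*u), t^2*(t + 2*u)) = t^2 + 2*t*u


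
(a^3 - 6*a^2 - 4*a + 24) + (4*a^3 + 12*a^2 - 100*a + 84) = 5*a^3 + 6*a^2 - 104*a + 108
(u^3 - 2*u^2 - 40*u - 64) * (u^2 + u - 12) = u^5 - u^4 - 54*u^3 - 80*u^2 + 416*u + 768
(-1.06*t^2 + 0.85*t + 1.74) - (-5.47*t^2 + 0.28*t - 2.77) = 4.41*t^2 + 0.57*t + 4.51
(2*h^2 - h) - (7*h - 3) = 2*h^2 - 8*h + 3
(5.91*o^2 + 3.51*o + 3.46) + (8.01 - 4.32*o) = 5.91*o^2 - 0.81*o + 11.47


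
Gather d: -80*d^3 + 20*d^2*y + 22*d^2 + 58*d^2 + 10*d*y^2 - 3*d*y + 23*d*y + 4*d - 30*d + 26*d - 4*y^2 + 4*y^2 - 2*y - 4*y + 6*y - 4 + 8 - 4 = -80*d^3 + d^2*(20*y + 80) + d*(10*y^2 + 20*y)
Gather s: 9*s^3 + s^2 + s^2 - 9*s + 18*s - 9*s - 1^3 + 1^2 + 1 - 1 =9*s^3 + 2*s^2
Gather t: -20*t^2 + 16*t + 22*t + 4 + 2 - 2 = -20*t^2 + 38*t + 4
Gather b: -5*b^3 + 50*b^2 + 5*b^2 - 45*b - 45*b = -5*b^3 + 55*b^2 - 90*b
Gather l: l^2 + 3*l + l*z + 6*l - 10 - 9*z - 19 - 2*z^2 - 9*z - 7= l^2 + l*(z + 9) - 2*z^2 - 18*z - 36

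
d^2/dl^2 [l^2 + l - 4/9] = 2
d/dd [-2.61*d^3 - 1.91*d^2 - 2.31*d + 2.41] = -7.83*d^2 - 3.82*d - 2.31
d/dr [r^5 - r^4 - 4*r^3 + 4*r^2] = r*(5*r^3 - 4*r^2 - 12*r + 8)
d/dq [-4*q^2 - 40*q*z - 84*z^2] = -8*q - 40*z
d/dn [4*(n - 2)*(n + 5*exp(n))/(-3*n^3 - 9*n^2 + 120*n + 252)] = 4*((n - 2)*(n + 5*exp(n))*(3*n^2 + 6*n - 40) - (n + (n - 2)*(5*exp(n) + 1) + 5*exp(n))*(n^3 + 3*n^2 - 40*n - 84))/(3*(n^3 + 3*n^2 - 40*n - 84)^2)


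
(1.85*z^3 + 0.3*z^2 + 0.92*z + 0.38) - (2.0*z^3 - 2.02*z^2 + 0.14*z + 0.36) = -0.15*z^3 + 2.32*z^2 + 0.78*z + 0.02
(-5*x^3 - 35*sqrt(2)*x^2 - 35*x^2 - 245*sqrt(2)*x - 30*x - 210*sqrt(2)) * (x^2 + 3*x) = -5*x^5 - 50*x^4 - 35*sqrt(2)*x^4 - 350*sqrt(2)*x^3 - 135*x^3 - 945*sqrt(2)*x^2 - 90*x^2 - 630*sqrt(2)*x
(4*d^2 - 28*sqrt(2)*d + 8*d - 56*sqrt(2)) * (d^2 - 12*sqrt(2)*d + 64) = 4*d^4 - 76*sqrt(2)*d^3 + 8*d^3 - 152*sqrt(2)*d^2 + 928*d^2 - 1792*sqrt(2)*d + 1856*d - 3584*sqrt(2)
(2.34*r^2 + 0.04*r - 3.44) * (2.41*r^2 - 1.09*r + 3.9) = 5.6394*r^4 - 2.4542*r^3 + 0.791999999999999*r^2 + 3.9056*r - 13.416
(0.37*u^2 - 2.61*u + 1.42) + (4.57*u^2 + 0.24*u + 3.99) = 4.94*u^2 - 2.37*u + 5.41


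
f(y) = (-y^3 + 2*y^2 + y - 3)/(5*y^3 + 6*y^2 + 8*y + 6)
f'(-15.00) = 0.00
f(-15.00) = -0.24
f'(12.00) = 0.00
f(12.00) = -0.15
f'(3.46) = -0.03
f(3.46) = -0.05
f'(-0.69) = 3.88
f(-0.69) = -1.42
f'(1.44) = 0.02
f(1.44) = -0.01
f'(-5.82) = -0.02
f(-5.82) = -0.31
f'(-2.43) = -0.03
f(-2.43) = -0.42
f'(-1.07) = 5.77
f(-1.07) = 0.31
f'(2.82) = -0.03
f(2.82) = -0.04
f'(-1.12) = 3.40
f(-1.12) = 0.08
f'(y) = (-15*y^2 - 12*y - 8)*(-y^3 + 2*y^2 + y - 3)/(5*y^3 + 6*y^2 + 8*y + 6)^2 + (-3*y^2 + 4*y + 1)/(5*y^3 + 6*y^2 + 8*y + 6)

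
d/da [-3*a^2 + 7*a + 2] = 7 - 6*a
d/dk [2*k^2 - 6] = 4*k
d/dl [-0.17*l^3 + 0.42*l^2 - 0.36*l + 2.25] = -0.51*l^2 + 0.84*l - 0.36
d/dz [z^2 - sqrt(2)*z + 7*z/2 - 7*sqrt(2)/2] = 2*z - sqrt(2) + 7/2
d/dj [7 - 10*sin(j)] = -10*cos(j)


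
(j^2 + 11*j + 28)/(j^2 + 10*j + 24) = (j + 7)/(j + 6)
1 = 1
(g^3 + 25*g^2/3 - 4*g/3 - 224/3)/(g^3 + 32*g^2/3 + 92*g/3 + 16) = (3*g^2 + 13*g - 56)/(3*g^2 + 20*g + 12)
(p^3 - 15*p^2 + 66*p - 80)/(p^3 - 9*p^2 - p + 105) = (p^2 - 10*p + 16)/(p^2 - 4*p - 21)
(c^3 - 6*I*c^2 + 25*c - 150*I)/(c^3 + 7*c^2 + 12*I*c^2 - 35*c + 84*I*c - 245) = (c^2 - 11*I*c - 30)/(c^2 + 7*c*(1 + I) + 49*I)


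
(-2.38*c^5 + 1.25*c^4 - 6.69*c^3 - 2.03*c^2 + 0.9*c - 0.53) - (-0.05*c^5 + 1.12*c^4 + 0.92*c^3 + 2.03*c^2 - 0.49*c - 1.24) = -2.33*c^5 + 0.13*c^4 - 7.61*c^3 - 4.06*c^2 + 1.39*c + 0.71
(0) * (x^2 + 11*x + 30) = 0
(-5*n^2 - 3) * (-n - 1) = 5*n^3 + 5*n^2 + 3*n + 3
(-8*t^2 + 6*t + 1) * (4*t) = -32*t^3 + 24*t^2 + 4*t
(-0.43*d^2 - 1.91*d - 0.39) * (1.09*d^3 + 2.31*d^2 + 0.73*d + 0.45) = -0.4687*d^5 - 3.0752*d^4 - 5.1511*d^3 - 2.4887*d^2 - 1.1442*d - 0.1755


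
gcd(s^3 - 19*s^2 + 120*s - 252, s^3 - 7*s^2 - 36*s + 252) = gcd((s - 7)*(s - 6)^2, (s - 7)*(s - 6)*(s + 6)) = s^2 - 13*s + 42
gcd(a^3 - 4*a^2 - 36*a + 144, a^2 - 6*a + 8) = a - 4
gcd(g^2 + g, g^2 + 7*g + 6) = g + 1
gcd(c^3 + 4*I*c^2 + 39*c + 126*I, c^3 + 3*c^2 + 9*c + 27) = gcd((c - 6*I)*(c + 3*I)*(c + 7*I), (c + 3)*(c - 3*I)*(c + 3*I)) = c + 3*I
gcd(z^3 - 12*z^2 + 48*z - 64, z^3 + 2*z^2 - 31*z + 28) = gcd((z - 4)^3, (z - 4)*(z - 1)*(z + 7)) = z - 4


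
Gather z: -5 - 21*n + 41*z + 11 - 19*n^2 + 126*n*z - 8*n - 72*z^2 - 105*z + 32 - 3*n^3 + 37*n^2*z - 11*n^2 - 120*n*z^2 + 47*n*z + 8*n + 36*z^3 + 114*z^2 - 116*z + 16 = -3*n^3 - 30*n^2 - 21*n + 36*z^3 + z^2*(42 - 120*n) + z*(37*n^2 + 173*n - 180) + 54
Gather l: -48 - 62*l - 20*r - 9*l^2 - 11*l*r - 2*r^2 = -9*l^2 + l*(-11*r - 62) - 2*r^2 - 20*r - 48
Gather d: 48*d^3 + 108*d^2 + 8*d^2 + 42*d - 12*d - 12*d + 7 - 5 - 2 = 48*d^3 + 116*d^2 + 18*d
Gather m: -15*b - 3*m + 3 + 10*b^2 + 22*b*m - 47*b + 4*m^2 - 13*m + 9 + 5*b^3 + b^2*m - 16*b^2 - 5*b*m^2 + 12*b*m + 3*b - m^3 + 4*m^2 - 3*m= 5*b^3 - 6*b^2 - 59*b - m^3 + m^2*(8 - 5*b) + m*(b^2 + 34*b - 19) + 12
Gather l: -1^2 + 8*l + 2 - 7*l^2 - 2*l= -7*l^2 + 6*l + 1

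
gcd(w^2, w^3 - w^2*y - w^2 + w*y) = w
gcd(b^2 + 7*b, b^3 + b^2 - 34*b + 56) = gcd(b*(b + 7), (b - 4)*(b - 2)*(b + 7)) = b + 7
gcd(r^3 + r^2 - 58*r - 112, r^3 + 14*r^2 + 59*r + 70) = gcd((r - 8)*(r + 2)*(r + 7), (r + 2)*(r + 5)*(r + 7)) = r^2 + 9*r + 14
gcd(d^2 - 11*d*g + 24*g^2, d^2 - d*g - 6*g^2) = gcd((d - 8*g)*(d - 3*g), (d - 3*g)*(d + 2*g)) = d - 3*g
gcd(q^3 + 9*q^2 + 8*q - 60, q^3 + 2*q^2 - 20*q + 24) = q^2 + 4*q - 12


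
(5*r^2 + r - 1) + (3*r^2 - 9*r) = 8*r^2 - 8*r - 1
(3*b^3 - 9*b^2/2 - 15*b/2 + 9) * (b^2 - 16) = 3*b^5 - 9*b^4/2 - 111*b^3/2 + 81*b^2 + 120*b - 144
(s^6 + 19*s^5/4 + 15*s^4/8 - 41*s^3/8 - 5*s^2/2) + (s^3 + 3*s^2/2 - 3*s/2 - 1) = s^6 + 19*s^5/4 + 15*s^4/8 - 33*s^3/8 - s^2 - 3*s/2 - 1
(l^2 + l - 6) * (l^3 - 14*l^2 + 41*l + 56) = l^5 - 13*l^4 + 21*l^3 + 181*l^2 - 190*l - 336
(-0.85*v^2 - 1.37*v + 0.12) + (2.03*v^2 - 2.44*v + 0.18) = 1.18*v^2 - 3.81*v + 0.3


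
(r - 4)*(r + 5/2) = r^2 - 3*r/2 - 10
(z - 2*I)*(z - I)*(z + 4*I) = z^3 + I*z^2 + 10*z - 8*I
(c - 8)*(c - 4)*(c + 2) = c^3 - 10*c^2 + 8*c + 64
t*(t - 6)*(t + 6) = t^3 - 36*t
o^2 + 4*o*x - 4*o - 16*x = (o - 4)*(o + 4*x)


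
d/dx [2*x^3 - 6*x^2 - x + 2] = 6*x^2 - 12*x - 1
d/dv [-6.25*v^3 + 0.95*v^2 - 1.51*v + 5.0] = -18.75*v^2 + 1.9*v - 1.51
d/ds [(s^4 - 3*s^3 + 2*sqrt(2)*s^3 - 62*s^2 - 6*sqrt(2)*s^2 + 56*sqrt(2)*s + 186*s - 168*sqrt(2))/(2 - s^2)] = (-2*s^5 - 2*sqrt(2)*s^4 + 3*s^4 + 8*s^3 + 68*sqrt(2)*s^2 + 168*s^2 - 360*sqrt(2)*s - 248*s + 112*sqrt(2) + 372)/(s^4 - 4*s^2 + 4)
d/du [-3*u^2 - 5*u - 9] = -6*u - 5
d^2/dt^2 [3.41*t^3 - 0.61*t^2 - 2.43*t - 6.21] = 20.46*t - 1.22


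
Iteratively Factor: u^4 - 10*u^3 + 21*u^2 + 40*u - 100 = (u + 2)*(u^3 - 12*u^2 + 45*u - 50) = (u - 5)*(u + 2)*(u^2 - 7*u + 10) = (u - 5)^2*(u + 2)*(u - 2)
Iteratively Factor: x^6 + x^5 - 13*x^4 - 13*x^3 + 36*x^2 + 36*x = (x - 2)*(x^5 + 3*x^4 - 7*x^3 - 27*x^2 - 18*x) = (x - 3)*(x - 2)*(x^4 + 6*x^3 + 11*x^2 + 6*x) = (x - 3)*(x - 2)*(x + 2)*(x^3 + 4*x^2 + 3*x) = (x - 3)*(x - 2)*(x + 1)*(x + 2)*(x^2 + 3*x) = x*(x - 3)*(x - 2)*(x + 1)*(x + 2)*(x + 3)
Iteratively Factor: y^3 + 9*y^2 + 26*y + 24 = (y + 3)*(y^2 + 6*y + 8) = (y + 2)*(y + 3)*(y + 4)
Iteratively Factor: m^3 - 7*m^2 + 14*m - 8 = (m - 1)*(m^2 - 6*m + 8) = (m - 4)*(m - 1)*(m - 2)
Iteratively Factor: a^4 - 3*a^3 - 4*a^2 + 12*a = (a)*(a^3 - 3*a^2 - 4*a + 12) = a*(a - 3)*(a^2 - 4) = a*(a - 3)*(a - 2)*(a + 2)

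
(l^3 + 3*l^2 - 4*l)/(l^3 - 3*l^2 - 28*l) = (l - 1)/(l - 7)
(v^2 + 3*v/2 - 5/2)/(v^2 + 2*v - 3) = (v + 5/2)/(v + 3)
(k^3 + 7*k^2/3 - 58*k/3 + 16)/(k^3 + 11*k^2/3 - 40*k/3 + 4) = (3*k^2 - 11*k + 8)/(3*k^2 - 7*k + 2)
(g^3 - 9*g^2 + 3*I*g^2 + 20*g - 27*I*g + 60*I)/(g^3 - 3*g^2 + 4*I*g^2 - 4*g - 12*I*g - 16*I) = (g^2 + g*(-5 + 3*I) - 15*I)/(g^2 + g*(1 + 4*I) + 4*I)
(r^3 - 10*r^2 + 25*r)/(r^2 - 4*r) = (r^2 - 10*r + 25)/(r - 4)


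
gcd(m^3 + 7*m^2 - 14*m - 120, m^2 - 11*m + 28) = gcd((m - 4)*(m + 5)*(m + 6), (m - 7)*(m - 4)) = m - 4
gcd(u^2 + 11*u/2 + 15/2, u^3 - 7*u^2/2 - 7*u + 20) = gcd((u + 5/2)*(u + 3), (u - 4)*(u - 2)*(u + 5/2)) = u + 5/2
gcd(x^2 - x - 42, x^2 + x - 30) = x + 6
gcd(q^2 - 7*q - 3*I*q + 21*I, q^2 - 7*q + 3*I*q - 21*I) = q - 7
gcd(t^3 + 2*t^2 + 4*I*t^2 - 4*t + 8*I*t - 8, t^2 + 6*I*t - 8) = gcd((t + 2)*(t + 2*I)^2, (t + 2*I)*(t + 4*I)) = t + 2*I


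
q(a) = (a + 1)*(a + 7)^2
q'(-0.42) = 50.93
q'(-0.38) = 52.03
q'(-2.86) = 1.74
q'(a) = (a + 1)*(2*a + 14) + (a + 7)^2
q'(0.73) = 86.50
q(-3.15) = -31.87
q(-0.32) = 30.34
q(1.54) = 185.25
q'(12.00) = 855.00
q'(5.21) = 300.73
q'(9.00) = 576.00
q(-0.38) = 27.17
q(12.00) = 4693.00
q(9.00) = 2560.00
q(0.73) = 103.37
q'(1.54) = 116.31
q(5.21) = 925.81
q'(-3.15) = -1.73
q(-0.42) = 25.11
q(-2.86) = -31.88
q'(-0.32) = 53.71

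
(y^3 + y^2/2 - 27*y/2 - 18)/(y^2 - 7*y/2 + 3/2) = (2*y^3 + y^2 - 27*y - 36)/(2*y^2 - 7*y + 3)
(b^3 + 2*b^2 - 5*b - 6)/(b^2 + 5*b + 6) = (b^2 - b - 2)/(b + 2)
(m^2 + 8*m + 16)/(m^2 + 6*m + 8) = (m + 4)/(m + 2)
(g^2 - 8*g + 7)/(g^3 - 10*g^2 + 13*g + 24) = (g^2 - 8*g + 7)/(g^3 - 10*g^2 + 13*g + 24)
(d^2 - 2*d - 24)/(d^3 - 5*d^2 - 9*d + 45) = (d^2 - 2*d - 24)/(d^3 - 5*d^2 - 9*d + 45)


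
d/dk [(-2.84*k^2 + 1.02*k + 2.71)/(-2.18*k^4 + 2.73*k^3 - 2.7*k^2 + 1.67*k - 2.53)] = (-12.3824*k^5 + 14.424*k^4 + 18.062*k^3 - 24.1837*k^2 + 29.0044*k - 7.1063)/(4.7524*k^8 - 11.9028*k^7 + 19.2249*k^6 - 22.0232*k^5 + 27.439*k^4 - 22.8318*k^3 + 16.4509*k^2 - 8.4502*k + 6.4009)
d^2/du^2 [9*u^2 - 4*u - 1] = 18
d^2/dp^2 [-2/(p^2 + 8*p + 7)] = 4*(p^2 + 8*p - 4*(p + 4)^2 + 7)/(p^2 + 8*p + 7)^3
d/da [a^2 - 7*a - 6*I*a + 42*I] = 2*a - 7 - 6*I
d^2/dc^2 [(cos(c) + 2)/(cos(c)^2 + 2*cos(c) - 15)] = (-9*(1 - cos(2*c))^2*cos(c)/4 - 3*(1 - cos(2*c))^2/2 - 491*cos(c)/2 - 79*cos(2*c) - 27*cos(3*c) + cos(5*c)/2 + 63)/((cos(c) - 3)^3*(cos(c) + 5)^3)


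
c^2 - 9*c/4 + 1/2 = (c - 2)*(c - 1/4)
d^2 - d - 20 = (d - 5)*(d + 4)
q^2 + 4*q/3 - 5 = (q - 5/3)*(q + 3)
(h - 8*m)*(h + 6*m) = h^2 - 2*h*m - 48*m^2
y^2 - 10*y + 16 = (y - 8)*(y - 2)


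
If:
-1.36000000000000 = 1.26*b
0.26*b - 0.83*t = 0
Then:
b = -1.08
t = -0.34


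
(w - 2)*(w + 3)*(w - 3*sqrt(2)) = w^3 - 3*sqrt(2)*w^2 + w^2 - 6*w - 3*sqrt(2)*w + 18*sqrt(2)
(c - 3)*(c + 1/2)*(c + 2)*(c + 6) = c^4 + 11*c^3/2 - 19*c^2/2 - 42*c - 18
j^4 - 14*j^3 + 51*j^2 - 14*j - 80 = (j - 8)*(j - 5)*(j - 2)*(j + 1)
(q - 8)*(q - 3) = q^2 - 11*q + 24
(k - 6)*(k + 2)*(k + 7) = k^3 + 3*k^2 - 40*k - 84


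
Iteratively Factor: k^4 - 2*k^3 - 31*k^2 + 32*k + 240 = (k - 5)*(k^3 + 3*k^2 - 16*k - 48) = (k - 5)*(k - 4)*(k^2 + 7*k + 12) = (k - 5)*(k - 4)*(k + 3)*(k + 4)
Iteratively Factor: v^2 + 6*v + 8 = (v + 4)*(v + 2)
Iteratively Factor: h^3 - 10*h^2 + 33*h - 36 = (h - 4)*(h^2 - 6*h + 9) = (h - 4)*(h - 3)*(h - 3)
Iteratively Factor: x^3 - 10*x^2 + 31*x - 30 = (x - 2)*(x^2 - 8*x + 15) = (x - 3)*(x - 2)*(x - 5)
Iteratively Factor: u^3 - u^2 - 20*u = (u - 5)*(u^2 + 4*u) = (u - 5)*(u + 4)*(u)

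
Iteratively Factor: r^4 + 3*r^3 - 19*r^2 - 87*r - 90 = (r + 2)*(r^3 + r^2 - 21*r - 45) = (r + 2)*(r + 3)*(r^2 - 2*r - 15) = (r + 2)*(r + 3)^2*(r - 5)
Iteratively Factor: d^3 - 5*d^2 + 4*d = (d - 1)*(d^2 - 4*d) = (d - 4)*(d - 1)*(d)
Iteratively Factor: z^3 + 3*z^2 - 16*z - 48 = (z - 4)*(z^2 + 7*z + 12) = (z - 4)*(z + 3)*(z + 4)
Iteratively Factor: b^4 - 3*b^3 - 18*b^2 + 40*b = (b)*(b^3 - 3*b^2 - 18*b + 40) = b*(b - 2)*(b^2 - b - 20) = b*(b - 5)*(b - 2)*(b + 4)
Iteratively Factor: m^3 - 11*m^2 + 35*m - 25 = (m - 5)*(m^2 - 6*m + 5) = (m - 5)*(m - 1)*(m - 5)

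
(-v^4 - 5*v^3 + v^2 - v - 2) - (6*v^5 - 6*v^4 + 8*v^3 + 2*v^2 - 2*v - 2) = -6*v^5 + 5*v^4 - 13*v^3 - v^2 + v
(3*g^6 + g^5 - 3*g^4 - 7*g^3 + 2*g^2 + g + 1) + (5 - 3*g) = 3*g^6 + g^5 - 3*g^4 - 7*g^3 + 2*g^2 - 2*g + 6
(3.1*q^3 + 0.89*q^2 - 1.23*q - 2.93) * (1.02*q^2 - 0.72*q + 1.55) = 3.162*q^5 - 1.3242*q^4 + 2.9096*q^3 - 0.7235*q^2 + 0.2031*q - 4.5415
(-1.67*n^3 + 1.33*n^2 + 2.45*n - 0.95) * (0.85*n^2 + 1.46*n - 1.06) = -1.4195*n^5 - 1.3077*n^4 + 5.7945*n^3 + 1.3597*n^2 - 3.984*n + 1.007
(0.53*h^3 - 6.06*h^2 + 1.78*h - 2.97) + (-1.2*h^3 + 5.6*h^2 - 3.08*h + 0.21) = -0.67*h^3 - 0.46*h^2 - 1.3*h - 2.76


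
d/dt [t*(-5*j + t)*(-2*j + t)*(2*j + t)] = 20*j^3 - 8*j^2*t - 15*j*t^2 + 4*t^3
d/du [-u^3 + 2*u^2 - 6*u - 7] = -3*u^2 + 4*u - 6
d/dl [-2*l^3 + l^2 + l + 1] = -6*l^2 + 2*l + 1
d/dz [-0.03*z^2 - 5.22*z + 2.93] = -0.06*z - 5.22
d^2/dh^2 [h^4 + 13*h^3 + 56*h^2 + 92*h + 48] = 12*h^2 + 78*h + 112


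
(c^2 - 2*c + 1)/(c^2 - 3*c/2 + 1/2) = 2*(c - 1)/(2*c - 1)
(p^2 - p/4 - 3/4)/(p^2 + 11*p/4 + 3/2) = (p - 1)/(p + 2)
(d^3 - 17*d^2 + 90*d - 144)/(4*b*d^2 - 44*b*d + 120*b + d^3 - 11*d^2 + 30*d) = (d^2 - 11*d + 24)/(4*b*d - 20*b + d^2 - 5*d)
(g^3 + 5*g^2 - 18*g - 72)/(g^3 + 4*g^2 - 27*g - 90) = (g - 4)/(g - 5)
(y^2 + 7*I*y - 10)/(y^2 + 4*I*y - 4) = (y + 5*I)/(y + 2*I)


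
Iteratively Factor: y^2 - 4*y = (y - 4)*(y)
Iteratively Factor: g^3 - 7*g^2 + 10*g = (g - 5)*(g^2 - 2*g) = g*(g - 5)*(g - 2)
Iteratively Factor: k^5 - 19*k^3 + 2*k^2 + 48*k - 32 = (k + 2)*(k^4 - 2*k^3 - 15*k^2 + 32*k - 16) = (k + 2)*(k + 4)*(k^3 - 6*k^2 + 9*k - 4) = (k - 4)*(k + 2)*(k + 4)*(k^2 - 2*k + 1) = (k - 4)*(k - 1)*(k + 2)*(k + 4)*(k - 1)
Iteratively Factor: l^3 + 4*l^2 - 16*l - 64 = (l + 4)*(l^2 - 16) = (l + 4)^2*(l - 4)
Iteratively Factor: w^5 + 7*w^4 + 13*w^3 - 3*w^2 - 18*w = (w + 3)*(w^4 + 4*w^3 + w^2 - 6*w) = (w - 1)*(w + 3)*(w^3 + 5*w^2 + 6*w) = (w - 1)*(w + 3)^2*(w^2 + 2*w) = w*(w - 1)*(w + 3)^2*(w + 2)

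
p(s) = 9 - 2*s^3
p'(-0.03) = -0.01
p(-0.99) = 10.94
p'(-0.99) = -5.88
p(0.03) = 9.00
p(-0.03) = 9.00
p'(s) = -6*s^2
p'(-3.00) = -54.00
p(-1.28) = 13.19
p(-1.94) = 23.60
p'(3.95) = -93.62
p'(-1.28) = -9.83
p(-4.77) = 226.06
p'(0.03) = -0.01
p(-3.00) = 63.00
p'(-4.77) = -136.52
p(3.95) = -114.26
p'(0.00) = 0.00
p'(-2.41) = -34.85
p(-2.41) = 37.00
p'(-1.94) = -22.58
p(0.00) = 9.00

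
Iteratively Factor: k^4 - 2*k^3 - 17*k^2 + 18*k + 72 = (k - 3)*(k^3 + k^2 - 14*k - 24) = (k - 4)*(k - 3)*(k^2 + 5*k + 6) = (k - 4)*(k - 3)*(k + 2)*(k + 3)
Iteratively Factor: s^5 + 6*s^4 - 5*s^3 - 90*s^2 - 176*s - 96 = (s + 2)*(s^4 + 4*s^3 - 13*s^2 - 64*s - 48) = (s + 2)*(s + 3)*(s^3 + s^2 - 16*s - 16) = (s + 1)*(s + 2)*(s + 3)*(s^2 - 16) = (s - 4)*(s + 1)*(s + 2)*(s + 3)*(s + 4)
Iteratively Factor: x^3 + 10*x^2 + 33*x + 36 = (x + 3)*(x^2 + 7*x + 12) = (x + 3)^2*(x + 4)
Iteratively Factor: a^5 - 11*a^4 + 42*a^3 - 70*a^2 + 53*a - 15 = (a - 1)*(a^4 - 10*a^3 + 32*a^2 - 38*a + 15) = (a - 1)^2*(a^3 - 9*a^2 + 23*a - 15) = (a - 1)^3*(a^2 - 8*a + 15) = (a - 5)*(a - 1)^3*(a - 3)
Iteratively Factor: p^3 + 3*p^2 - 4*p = (p - 1)*(p^2 + 4*p) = (p - 1)*(p + 4)*(p)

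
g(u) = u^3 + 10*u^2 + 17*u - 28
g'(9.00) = 440.00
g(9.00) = 1664.00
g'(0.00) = 17.00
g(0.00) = -28.00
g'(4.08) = 148.54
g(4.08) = 275.74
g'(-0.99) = 0.14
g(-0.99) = -36.00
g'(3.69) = 131.65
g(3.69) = 221.13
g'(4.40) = 163.08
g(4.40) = 325.58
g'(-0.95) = 0.71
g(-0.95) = -35.98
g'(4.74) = 179.20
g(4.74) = 383.75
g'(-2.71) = -15.17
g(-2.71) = -20.53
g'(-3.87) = -15.47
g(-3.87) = -1.98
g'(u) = 3*u^2 + 20*u + 17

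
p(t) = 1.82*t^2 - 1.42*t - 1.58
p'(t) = 3.64*t - 1.42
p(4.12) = 23.46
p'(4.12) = 13.58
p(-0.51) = -0.38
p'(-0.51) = -3.28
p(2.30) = 4.78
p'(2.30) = 6.95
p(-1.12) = 2.29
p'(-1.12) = -5.50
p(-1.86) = 7.36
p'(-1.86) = -8.19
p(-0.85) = 0.94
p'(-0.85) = -4.51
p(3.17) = 12.21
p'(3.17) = 10.12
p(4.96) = 36.15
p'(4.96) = 16.63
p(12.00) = 243.46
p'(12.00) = 42.26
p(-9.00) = 158.62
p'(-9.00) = -34.18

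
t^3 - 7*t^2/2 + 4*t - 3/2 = (t - 3/2)*(t - 1)^2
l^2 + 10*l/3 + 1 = (l + 1/3)*(l + 3)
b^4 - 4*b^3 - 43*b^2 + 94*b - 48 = (b - 8)*(b - 1)^2*(b + 6)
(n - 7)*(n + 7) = n^2 - 49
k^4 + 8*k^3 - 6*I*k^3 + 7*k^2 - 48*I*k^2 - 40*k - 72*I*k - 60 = (k + 2)*(k + 6)*(k - 5*I)*(k - I)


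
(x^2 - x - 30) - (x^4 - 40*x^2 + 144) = -x^4 + 41*x^2 - x - 174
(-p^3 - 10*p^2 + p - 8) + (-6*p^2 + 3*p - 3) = -p^3 - 16*p^2 + 4*p - 11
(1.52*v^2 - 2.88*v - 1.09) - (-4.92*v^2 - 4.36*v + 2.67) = 6.44*v^2 + 1.48*v - 3.76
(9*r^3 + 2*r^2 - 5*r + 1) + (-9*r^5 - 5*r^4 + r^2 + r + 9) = -9*r^5 - 5*r^4 + 9*r^3 + 3*r^2 - 4*r + 10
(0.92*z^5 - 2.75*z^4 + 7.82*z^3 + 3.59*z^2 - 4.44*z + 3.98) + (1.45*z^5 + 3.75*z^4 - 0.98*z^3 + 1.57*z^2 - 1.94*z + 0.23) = 2.37*z^5 + 1.0*z^4 + 6.84*z^3 + 5.16*z^2 - 6.38*z + 4.21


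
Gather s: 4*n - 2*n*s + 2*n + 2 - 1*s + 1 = 6*n + s*(-2*n - 1) + 3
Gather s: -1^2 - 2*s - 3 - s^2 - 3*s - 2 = -s^2 - 5*s - 6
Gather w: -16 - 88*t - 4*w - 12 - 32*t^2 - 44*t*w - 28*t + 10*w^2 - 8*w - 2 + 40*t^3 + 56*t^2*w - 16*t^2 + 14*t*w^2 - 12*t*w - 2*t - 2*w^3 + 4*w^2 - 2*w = 40*t^3 - 48*t^2 - 118*t - 2*w^3 + w^2*(14*t + 14) + w*(56*t^2 - 56*t - 14) - 30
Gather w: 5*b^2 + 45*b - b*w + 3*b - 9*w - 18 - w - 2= 5*b^2 + 48*b + w*(-b - 10) - 20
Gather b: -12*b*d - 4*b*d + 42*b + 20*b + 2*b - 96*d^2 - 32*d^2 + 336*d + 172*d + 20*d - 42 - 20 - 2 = b*(64 - 16*d) - 128*d^2 + 528*d - 64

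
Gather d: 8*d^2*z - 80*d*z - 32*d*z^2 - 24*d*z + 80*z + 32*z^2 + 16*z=8*d^2*z + d*(-32*z^2 - 104*z) + 32*z^2 + 96*z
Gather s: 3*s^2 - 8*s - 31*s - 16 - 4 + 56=3*s^2 - 39*s + 36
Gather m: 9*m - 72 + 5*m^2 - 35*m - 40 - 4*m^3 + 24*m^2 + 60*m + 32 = -4*m^3 + 29*m^2 + 34*m - 80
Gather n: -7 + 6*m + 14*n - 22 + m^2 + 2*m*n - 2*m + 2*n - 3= m^2 + 4*m + n*(2*m + 16) - 32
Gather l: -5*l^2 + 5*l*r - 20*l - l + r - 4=-5*l^2 + l*(5*r - 21) + r - 4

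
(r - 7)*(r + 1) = r^2 - 6*r - 7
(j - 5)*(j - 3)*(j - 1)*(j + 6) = j^4 - 3*j^3 - 31*j^2 + 123*j - 90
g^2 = g^2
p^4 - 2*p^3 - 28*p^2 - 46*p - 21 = (p - 7)*(p + 1)^2*(p + 3)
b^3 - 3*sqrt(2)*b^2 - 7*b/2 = b*(b - 7*sqrt(2)/2)*(b + sqrt(2)/2)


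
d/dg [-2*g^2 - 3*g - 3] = -4*g - 3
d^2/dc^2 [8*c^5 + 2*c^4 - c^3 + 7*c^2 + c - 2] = 160*c^3 + 24*c^2 - 6*c + 14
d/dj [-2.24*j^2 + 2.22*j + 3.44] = 2.22 - 4.48*j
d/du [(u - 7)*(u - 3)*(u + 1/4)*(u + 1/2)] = 4*u^3 - 111*u^2/4 + 109*u/4 + 29/2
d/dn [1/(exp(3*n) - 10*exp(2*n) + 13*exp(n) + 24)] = (-3*exp(2*n) + 20*exp(n) - 13)*exp(n)/(exp(3*n) - 10*exp(2*n) + 13*exp(n) + 24)^2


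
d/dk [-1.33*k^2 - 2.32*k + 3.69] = -2.66*k - 2.32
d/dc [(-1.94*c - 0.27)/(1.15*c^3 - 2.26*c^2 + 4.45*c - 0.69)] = (4.462*c^3 - 3.4529*c^2 - 1.2204*c + 2.5401)/(1.3225*c^6 - 5.198*c^5 + 15.3426*c^4 - 21.701*c^3 + 22.9213*c^2 - 6.141*c + 0.4761)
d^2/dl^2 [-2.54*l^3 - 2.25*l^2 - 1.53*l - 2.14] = -15.24*l - 4.5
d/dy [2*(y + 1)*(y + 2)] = 4*y + 6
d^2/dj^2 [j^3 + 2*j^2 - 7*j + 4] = 6*j + 4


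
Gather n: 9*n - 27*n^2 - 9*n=-27*n^2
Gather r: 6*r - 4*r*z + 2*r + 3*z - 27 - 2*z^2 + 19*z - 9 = r*(8 - 4*z) - 2*z^2 + 22*z - 36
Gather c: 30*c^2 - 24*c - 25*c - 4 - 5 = 30*c^2 - 49*c - 9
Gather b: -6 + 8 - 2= 0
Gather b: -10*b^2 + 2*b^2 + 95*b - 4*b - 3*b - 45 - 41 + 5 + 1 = -8*b^2 + 88*b - 80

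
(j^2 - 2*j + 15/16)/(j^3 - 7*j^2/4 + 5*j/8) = (4*j - 3)/(2*j*(2*j - 1))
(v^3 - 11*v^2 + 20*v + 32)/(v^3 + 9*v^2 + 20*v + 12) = (v^2 - 12*v + 32)/(v^2 + 8*v + 12)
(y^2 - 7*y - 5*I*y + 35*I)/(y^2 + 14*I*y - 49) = (y^2 - 7*y - 5*I*y + 35*I)/(y^2 + 14*I*y - 49)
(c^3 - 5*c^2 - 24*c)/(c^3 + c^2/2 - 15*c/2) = 2*(c - 8)/(2*c - 5)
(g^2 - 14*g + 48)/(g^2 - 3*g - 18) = (g - 8)/(g + 3)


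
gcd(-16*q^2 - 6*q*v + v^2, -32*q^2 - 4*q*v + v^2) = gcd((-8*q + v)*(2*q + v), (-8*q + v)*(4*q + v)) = 8*q - v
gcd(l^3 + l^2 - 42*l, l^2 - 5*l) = l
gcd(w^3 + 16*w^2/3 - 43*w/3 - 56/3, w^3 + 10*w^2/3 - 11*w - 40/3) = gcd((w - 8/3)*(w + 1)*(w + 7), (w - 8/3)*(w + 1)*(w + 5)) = w^2 - 5*w/3 - 8/3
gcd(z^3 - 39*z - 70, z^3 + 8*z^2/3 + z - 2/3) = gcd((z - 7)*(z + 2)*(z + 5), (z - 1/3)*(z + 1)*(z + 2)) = z + 2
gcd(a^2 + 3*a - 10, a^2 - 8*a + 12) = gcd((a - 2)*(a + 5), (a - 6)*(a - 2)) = a - 2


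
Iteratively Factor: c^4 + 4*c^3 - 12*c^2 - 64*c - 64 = (c + 2)*(c^3 + 2*c^2 - 16*c - 32) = (c - 4)*(c + 2)*(c^2 + 6*c + 8) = (c - 4)*(c + 2)*(c + 4)*(c + 2)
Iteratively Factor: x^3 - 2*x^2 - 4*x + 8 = (x - 2)*(x^2 - 4) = (x - 2)^2*(x + 2)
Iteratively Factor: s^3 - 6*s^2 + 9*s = (s - 3)*(s^2 - 3*s) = (s - 3)^2*(s)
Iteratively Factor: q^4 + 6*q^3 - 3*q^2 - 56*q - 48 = (q + 4)*(q^3 + 2*q^2 - 11*q - 12) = (q - 3)*(q + 4)*(q^2 + 5*q + 4) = (q - 3)*(q + 1)*(q + 4)*(q + 4)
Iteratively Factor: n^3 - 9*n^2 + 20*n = (n - 5)*(n^2 - 4*n) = (n - 5)*(n - 4)*(n)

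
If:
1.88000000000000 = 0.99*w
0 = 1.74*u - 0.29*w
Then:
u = 0.32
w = 1.90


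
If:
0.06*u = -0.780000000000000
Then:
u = -13.00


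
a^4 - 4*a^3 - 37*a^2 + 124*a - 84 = (a - 7)*(a - 2)*(a - 1)*(a + 6)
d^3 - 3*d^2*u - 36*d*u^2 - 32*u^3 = (d - 8*u)*(d + u)*(d + 4*u)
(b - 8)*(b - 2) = b^2 - 10*b + 16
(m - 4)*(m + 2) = m^2 - 2*m - 8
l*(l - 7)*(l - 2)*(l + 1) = l^4 - 8*l^3 + 5*l^2 + 14*l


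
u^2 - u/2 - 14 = (u - 4)*(u + 7/2)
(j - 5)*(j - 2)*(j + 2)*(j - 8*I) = j^4 - 5*j^3 - 8*I*j^3 - 4*j^2 + 40*I*j^2 + 20*j + 32*I*j - 160*I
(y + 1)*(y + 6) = y^2 + 7*y + 6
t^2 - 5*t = t*(t - 5)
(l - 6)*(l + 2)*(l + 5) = l^3 + l^2 - 32*l - 60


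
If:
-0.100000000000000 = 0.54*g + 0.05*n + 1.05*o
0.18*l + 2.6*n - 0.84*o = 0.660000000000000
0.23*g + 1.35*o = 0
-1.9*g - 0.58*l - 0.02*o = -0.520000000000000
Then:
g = -0.30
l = 1.87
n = 0.14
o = 0.05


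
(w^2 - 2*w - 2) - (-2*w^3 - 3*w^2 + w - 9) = 2*w^3 + 4*w^2 - 3*w + 7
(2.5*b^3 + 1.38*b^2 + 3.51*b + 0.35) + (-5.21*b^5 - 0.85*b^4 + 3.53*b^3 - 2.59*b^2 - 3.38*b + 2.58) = -5.21*b^5 - 0.85*b^4 + 6.03*b^3 - 1.21*b^2 + 0.13*b + 2.93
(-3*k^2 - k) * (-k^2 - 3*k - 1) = 3*k^4 + 10*k^3 + 6*k^2 + k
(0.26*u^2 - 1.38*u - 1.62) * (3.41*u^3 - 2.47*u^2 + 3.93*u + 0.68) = 0.8866*u^5 - 5.348*u^4 - 1.0938*u^3 - 1.2452*u^2 - 7.305*u - 1.1016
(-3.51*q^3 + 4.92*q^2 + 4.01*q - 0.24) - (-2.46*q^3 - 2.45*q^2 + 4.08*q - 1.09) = -1.05*q^3 + 7.37*q^2 - 0.0700000000000003*q + 0.85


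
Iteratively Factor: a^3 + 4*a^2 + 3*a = (a)*(a^2 + 4*a + 3) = a*(a + 1)*(a + 3)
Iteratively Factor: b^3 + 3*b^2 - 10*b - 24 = (b + 4)*(b^2 - b - 6) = (b - 3)*(b + 4)*(b + 2)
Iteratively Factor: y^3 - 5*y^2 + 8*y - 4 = (y - 1)*(y^2 - 4*y + 4) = (y - 2)*(y - 1)*(y - 2)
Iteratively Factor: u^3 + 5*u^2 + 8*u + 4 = (u + 1)*(u^2 + 4*u + 4) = (u + 1)*(u + 2)*(u + 2)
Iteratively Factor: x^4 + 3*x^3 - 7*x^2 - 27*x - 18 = (x + 1)*(x^3 + 2*x^2 - 9*x - 18) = (x + 1)*(x + 2)*(x^2 - 9) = (x + 1)*(x + 2)*(x + 3)*(x - 3)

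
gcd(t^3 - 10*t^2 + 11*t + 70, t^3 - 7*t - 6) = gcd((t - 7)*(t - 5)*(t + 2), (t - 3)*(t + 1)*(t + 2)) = t + 2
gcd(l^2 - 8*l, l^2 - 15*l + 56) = l - 8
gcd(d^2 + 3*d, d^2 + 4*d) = d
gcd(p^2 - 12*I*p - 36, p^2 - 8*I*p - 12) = p - 6*I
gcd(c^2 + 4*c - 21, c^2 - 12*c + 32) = 1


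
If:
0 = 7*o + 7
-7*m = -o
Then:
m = -1/7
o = -1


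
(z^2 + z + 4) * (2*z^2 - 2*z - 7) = 2*z^4 - z^2 - 15*z - 28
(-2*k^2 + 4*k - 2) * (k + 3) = -2*k^3 - 2*k^2 + 10*k - 6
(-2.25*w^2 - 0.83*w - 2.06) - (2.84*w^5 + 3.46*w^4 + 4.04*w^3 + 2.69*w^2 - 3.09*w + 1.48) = -2.84*w^5 - 3.46*w^4 - 4.04*w^3 - 4.94*w^2 + 2.26*w - 3.54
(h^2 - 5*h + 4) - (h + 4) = h^2 - 6*h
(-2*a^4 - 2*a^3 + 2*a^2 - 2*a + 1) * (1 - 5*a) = 10*a^5 + 8*a^4 - 12*a^3 + 12*a^2 - 7*a + 1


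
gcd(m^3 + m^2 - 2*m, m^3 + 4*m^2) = m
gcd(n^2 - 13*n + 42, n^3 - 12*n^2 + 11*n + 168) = n - 7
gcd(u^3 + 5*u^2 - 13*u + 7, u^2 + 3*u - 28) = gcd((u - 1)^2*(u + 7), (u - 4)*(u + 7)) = u + 7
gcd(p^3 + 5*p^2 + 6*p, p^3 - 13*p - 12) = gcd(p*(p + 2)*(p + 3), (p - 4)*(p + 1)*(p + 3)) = p + 3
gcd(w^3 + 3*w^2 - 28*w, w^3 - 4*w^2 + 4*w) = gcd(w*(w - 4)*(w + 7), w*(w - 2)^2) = w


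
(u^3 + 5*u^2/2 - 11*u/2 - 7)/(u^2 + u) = u + 3/2 - 7/u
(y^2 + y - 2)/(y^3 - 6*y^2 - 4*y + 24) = (y - 1)/(y^2 - 8*y + 12)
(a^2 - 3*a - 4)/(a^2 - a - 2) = (a - 4)/(a - 2)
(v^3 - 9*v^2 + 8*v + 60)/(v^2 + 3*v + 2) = (v^2 - 11*v + 30)/(v + 1)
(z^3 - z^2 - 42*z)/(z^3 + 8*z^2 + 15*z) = (z^2 - z - 42)/(z^2 + 8*z + 15)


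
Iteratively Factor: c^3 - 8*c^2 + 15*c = (c)*(c^2 - 8*c + 15) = c*(c - 3)*(c - 5)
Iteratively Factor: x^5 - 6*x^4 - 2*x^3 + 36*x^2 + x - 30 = (x + 2)*(x^4 - 8*x^3 + 14*x^2 + 8*x - 15) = (x - 5)*(x + 2)*(x^3 - 3*x^2 - x + 3) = (x - 5)*(x - 3)*(x + 2)*(x^2 - 1) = (x - 5)*(x - 3)*(x - 1)*(x + 2)*(x + 1)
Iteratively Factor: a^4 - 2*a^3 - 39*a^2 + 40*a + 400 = (a - 5)*(a^3 + 3*a^2 - 24*a - 80) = (a - 5)*(a + 4)*(a^2 - a - 20) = (a - 5)^2*(a + 4)*(a + 4)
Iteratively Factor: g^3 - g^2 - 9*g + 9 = (g - 1)*(g^2 - 9) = (g - 3)*(g - 1)*(g + 3)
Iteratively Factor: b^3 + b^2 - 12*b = (b - 3)*(b^2 + 4*b) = b*(b - 3)*(b + 4)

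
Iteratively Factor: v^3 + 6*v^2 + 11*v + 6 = (v + 3)*(v^2 + 3*v + 2) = (v + 1)*(v + 3)*(v + 2)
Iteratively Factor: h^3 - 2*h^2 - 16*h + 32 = (h + 4)*(h^2 - 6*h + 8) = (h - 4)*(h + 4)*(h - 2)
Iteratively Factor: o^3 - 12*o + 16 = (o - 2)*(o^2 + 2*o - 8) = (o - 2)*(o + 4)*(o - 2)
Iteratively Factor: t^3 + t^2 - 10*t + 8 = (t - 1)*(t^2 + 2*t - 8) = (t - 1)*(t + 4)*(t - 2)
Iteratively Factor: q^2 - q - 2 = (q + 1)*(q - 2)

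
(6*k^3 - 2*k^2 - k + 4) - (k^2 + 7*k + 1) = 6*k^3 - 3*k^2 - 8*k + 3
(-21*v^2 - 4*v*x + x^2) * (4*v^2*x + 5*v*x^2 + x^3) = -84*v^4*x - 121*v^3*x^2 - 37*v^2*x^3 + v*x^4 + x^5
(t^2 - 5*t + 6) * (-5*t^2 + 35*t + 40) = -5*t^4 + 60*t^3 - 165*t^2 + 10*t + 240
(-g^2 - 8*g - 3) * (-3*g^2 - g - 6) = 3*g^4 + 25*g^3 + 23*g^2 + 51*g + 18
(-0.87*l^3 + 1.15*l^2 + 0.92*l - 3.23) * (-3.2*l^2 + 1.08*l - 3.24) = 2.784*l^5 - 4.6196*l^4 + 1.1168*l^3 + 7.6036*l^2 - 6.4692*l + 10.4652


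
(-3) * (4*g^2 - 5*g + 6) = -12*g^2 + 15*g - 18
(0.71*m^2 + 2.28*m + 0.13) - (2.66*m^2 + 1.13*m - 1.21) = -1.95*m^2 + 1.15*m + 1.34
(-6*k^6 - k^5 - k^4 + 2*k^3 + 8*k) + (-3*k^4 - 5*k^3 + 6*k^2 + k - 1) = -6*k^6 - k^5 - 4*k^4 - 3*k^3 + 6*k^2 + 9*k - 1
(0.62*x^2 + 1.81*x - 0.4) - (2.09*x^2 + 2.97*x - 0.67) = -1.47*x^2 - 1.16*x + 0.27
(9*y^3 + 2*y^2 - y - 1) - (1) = 9*y^3 + 2*y^2 - y - 2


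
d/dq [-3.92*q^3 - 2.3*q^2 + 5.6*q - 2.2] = -11.76*q^2 - 4.6*q + 5.6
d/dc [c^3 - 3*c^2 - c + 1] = 3*c^2 - 6*c - 1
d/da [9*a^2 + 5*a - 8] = 18*a + 5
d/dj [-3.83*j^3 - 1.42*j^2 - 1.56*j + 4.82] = -11.49*j^2 - 2.84*j - 1.56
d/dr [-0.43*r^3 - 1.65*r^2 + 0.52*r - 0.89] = -1.29*r^2 - 3.3*r + 0.52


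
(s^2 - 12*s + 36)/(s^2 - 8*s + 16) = (s^2 - 12*s + 36)/(s^2 - 8*s + 16)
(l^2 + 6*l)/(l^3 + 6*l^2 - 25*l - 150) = l/(l^2 - 25)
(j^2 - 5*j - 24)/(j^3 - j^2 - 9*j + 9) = (j - 8)/(j^2 - 4*j + 3)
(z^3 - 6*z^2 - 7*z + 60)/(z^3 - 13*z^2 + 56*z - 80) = (z + 3)/(z - 4)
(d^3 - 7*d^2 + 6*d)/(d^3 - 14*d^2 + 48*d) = (d - 1)/(d - 8)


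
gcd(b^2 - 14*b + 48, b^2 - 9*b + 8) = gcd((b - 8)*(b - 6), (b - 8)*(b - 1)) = b - 8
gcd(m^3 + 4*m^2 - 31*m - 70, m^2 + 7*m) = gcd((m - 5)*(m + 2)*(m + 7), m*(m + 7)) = m + 7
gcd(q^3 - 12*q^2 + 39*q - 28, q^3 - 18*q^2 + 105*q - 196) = q^2 - 11*q + 28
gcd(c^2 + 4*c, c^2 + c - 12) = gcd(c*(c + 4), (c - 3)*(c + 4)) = c + 4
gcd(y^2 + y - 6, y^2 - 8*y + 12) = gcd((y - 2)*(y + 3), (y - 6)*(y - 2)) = y - 2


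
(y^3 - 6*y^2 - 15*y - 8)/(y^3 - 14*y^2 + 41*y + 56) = (y + 1)/(y - 7)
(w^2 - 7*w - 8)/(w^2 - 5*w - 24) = (w + 1)/(w + 3)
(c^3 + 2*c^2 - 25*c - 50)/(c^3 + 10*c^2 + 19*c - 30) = (c^2 - 3*c - 10)/(c^2 + 5*c - 6)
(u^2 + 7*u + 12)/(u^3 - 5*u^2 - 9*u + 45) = (u + 4)/(u^2 - 8*u + 15)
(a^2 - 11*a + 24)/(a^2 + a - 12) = (a - 8)/(a + 4)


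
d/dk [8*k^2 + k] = 16*k + 1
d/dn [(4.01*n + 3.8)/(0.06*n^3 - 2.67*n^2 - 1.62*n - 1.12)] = (-0.4812*n^3 + 10.0227*n^2 + 20.292*n + 1.6648)/(0.0036*n^6 - 0.3204*n^5 + 6.9345*n^4 + 8.5164*n^3 + 8.6052*n^2 + 3.6288*n + 1.2544)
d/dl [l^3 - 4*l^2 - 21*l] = 3*l^2 - 8*l - 21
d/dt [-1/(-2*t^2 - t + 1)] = (-4*t - 1)/(2*t^2 + t - 1)^2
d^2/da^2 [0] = 0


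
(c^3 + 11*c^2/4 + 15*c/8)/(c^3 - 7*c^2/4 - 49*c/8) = (8*c^2 + 22*c + 15)/(8*c^2 - 14*c - 49)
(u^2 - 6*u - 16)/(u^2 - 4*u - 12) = (u - 8)/(u - 6)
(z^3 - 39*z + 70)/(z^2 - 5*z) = z + 5 - 14/z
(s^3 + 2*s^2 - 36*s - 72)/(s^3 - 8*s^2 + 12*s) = (s^2 + 8*s + 12)/(s*(s - 2))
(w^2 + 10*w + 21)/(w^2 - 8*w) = (w^2 + 10*w + 21)/(w*(w - 8))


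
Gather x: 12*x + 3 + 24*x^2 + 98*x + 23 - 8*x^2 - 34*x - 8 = 16*x^2 + 76*x + 18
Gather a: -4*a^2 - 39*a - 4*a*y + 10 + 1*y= -4*a^2 + a*(-4*y - 39) + y + 10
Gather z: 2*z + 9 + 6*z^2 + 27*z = 6*z^2 + 29*z + 9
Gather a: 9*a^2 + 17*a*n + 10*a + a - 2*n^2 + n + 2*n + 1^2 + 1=9*a^2 + a*(17*n + 11) - 2*n^2 + 3*n + 2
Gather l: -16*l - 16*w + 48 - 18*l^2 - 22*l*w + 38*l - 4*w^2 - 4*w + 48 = -18*l^2 + l*(22 - 22*w) - 4*w^2 - 20*w + 96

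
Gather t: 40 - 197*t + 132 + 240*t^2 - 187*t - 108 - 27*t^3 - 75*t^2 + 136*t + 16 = -27*t^3 + 165*t^2 - 248*t + 80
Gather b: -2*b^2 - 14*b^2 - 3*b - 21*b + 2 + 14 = -16*b^2 - 24*b + 16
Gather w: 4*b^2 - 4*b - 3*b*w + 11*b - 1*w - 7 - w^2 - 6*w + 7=4*b^2 + 7*b - w^2 + w*(-3*b - 7)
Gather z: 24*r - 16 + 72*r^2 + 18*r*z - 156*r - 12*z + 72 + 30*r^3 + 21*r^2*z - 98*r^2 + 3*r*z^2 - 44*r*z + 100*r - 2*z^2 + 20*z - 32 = 30*r^3 - 26*r^2 - 32*r + z^2*(3*r - 2) + z*(21*r^2 - 26*r + 8) + 24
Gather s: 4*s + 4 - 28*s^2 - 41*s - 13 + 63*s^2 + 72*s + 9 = 35*s^2 + 35*s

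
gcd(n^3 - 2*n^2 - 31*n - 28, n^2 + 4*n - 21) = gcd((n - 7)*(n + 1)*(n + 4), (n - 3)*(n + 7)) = 1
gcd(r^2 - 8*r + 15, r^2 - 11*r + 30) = r - 5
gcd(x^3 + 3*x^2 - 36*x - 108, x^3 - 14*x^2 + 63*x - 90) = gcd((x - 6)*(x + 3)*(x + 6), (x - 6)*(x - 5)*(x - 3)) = x - 6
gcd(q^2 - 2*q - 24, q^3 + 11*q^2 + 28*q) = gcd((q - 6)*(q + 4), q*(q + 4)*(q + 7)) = q + 4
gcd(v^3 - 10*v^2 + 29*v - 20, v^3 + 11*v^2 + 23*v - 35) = v - 1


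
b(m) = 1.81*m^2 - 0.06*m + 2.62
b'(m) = 3.62*m - 0.06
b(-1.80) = 8.59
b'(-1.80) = -6.58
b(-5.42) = 56.12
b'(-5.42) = -19.68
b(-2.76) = 16.57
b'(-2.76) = -10.05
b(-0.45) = 3.01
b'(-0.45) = -1.69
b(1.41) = 6.13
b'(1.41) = 5.04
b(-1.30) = 5.76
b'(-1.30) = -4.77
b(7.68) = 108.92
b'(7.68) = 27.74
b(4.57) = 40.15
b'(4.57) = 16.48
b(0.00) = 2.62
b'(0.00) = -0.06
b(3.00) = 18.73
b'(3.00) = 10.80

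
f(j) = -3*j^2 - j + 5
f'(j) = -6*j - 1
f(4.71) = -66.26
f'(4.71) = -29.26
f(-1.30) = 1.23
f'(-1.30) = 6.80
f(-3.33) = -24.94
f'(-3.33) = 18.98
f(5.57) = -93.64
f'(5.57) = -34.42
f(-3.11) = -20.91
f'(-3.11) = 17.66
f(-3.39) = -26.09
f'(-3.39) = 19.34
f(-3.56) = -29.46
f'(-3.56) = 20.36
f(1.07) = 0.50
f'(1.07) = -7.42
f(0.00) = 5.00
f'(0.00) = -1.00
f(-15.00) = -655.00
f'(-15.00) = 89.00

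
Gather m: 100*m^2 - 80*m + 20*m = 100*m^2 - 60*m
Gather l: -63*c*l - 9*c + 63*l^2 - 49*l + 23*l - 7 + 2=-9*c + 63*l^2 + l*(-63*c - 26) - 5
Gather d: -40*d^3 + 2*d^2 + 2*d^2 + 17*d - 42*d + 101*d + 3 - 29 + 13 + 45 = -40*d^3 + 4*d^2 + 76*d + 32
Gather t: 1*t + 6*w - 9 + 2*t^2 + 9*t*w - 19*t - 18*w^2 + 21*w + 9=2*t^2 + t*(9*w - 18) - 18*w^2 + 27*w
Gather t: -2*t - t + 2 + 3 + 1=6 - 3*t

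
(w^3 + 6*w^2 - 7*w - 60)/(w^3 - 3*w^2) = 1 + 9/w + 20/w^2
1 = 1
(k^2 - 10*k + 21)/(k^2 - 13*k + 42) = (k - 3)/(k - 6)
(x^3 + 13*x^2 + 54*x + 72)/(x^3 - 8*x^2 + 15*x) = (x^3 + 13*x^2 + 54*x + 72)/(x*(x^2 - 8*x + 15))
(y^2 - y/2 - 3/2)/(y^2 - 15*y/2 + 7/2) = (2*y^2 - y - 3)/(2*y^2 - 15*y + 7)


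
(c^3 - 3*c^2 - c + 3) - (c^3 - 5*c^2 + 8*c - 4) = 2*c^2 - 9*c + 7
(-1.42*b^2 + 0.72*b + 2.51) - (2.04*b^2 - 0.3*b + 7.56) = -3.46*b^2 + 1.02*b - 5.05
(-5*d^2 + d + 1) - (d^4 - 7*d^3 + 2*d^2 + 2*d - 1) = -d^4 + 7*d^3 - 7*d^2 - d + 2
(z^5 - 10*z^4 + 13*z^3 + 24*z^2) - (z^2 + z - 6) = z^5 - 10*z^4 + 13*z^3 + 23*z^2 - z + 6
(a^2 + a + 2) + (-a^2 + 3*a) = 4*a + 2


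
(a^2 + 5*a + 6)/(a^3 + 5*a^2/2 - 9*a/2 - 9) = 2*(a + 2)/(2*a^2 - a - 6)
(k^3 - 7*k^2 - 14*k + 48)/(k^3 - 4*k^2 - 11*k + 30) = (k - 8)/(k - 5)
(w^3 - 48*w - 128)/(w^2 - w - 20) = (w^2 - 4*w - 32)/(w - 5)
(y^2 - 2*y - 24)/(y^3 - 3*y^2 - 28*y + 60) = (y + 4)/(y^2 + 3*y - 10)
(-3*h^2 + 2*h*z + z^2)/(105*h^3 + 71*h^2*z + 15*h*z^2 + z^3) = (-h + z)/(35*h^2 + 12*h*z + z^2)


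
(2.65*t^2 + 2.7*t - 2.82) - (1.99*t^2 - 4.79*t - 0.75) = 0.66*t^2 + 7.49*t - 2.07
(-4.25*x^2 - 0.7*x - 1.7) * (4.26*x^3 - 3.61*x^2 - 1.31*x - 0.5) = -18.105*x^5 + 12.3605*x^4 + 0.8525*x^3 + 9.179*x^2 + 2.577*x + 0.85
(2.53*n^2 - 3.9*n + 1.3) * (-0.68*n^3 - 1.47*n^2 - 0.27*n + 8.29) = -1.7204*n^5 - 1.0671*n^4 + 4.1659*n^3 + 20.1157*n^2 - 32.682*n + 10.777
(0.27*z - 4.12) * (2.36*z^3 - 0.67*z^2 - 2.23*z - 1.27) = 0.6372*z^4 - 9.9041*z^3 + 2.1583*z^2 + 8.8447*z + 5.2324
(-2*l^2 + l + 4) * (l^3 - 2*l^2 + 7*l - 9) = -2*l^5 + 5*l^4 - 12*l^3 + 17*l^2 + 19*l - 36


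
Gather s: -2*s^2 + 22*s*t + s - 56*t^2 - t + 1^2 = -2*s^2 + s*(22*t + 1) - 56*t^2 - t + 1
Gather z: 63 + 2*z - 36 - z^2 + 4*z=-z^2 + 6*z + 27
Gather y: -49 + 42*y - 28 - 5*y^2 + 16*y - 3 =-5*y^2 + 58*y - 80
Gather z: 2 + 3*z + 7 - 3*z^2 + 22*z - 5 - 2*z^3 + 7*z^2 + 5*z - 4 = -2*z^3 + 4*z^2 + 30*z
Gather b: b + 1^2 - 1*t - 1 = b - t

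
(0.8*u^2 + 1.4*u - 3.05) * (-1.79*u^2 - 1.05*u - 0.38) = -1.432*u^4 - 3.346*u^3 + 3.6855*u^2 + 2.6705*u + 1.159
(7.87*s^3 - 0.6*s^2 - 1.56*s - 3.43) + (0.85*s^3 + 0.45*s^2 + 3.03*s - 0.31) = 8.72*s^3 - 0.15*s^2 + 1.47*s - 3.74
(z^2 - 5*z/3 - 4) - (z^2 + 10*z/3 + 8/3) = -5*z - 20/3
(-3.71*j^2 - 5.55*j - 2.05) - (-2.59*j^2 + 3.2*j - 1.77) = -1.12*j^2 - 8.75*j - 0.28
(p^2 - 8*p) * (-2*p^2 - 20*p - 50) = -2*p^4 - 4*p^3 + 110*p^2 + 400*p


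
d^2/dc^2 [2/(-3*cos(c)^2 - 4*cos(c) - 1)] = 2*(36*sin(c)^4 - 22*sin(c)^2 - 49*cos(c) + 9*cos(3*c) - 40)/((cos(c) + 1)^3*(3*cos(c) + 1)^3)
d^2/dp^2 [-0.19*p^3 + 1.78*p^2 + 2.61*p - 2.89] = 3.56 - 1.14*p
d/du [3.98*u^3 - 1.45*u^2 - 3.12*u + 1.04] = 11.94*u^2 - 2.9*u - 3.12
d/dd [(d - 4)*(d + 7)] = 2*d + 3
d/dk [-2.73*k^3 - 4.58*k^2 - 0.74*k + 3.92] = -8.19*k^2 - 9.16*k - 0.74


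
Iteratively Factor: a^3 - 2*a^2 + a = (a)*(a^2 - 2*a + 1) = a*(a - 1)*(a - 1)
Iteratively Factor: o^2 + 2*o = (o + 2)*(o)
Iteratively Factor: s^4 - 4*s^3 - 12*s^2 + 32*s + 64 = (s + 2)*(s^3 - 6*s^2 + 32) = (s - 4)*(s + 2)*(s^2 - 2*s - 8) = (s - 4)*(s + 2)^2*(s - 4)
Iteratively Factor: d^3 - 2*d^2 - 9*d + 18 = (d + 3)*(d^2 - 5*d + 6) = (d - 2)*(d + 3)*(d - 3)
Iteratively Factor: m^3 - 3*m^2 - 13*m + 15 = (m - 1)*(m^2 - 2*m - 15) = (m - 1)*(m + 3)*(m - 5)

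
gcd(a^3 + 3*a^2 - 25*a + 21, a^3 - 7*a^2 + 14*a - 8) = a - 1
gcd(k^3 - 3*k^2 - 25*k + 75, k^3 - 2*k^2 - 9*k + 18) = k - 3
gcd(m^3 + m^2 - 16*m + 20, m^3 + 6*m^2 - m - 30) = m^2 + 3*m - 10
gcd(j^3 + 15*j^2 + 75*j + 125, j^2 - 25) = j + 5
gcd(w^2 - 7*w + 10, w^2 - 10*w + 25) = w - 5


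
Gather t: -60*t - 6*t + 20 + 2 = 22 - 66*t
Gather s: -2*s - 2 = -2*s - 2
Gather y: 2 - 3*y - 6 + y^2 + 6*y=y^2 + 3*y - 4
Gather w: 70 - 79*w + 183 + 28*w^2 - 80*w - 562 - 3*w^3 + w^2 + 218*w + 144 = -3*w^3 + 29*w^2 + 59*w - 165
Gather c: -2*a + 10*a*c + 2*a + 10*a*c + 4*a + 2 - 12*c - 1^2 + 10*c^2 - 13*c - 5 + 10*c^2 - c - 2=4*a + 20*c^2 + c*(20*a - 26) - 6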